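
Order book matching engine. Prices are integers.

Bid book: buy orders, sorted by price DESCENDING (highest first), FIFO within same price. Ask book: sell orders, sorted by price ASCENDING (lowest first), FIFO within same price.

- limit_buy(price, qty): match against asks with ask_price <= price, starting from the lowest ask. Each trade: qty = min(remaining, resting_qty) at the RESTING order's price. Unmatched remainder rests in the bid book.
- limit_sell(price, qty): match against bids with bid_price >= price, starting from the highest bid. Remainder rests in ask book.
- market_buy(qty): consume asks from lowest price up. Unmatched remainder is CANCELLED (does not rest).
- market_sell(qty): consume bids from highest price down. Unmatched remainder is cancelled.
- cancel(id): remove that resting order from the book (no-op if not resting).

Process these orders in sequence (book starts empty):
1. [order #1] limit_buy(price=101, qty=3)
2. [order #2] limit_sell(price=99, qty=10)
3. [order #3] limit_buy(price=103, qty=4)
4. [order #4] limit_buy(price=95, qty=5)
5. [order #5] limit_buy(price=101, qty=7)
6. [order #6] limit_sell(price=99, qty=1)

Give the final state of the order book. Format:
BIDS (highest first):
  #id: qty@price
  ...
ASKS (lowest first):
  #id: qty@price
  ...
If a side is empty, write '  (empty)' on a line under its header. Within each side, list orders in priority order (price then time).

Answer: BIDS (highest first):
  #5: 3@101
  #4: 5@95
ASKS (lowest first):
  (empty)

Derivation:
After op 1 [order #1] limit_buy(price=101, qty=3): fills=none; bids=[#1:3@101] asks=[-]
After op 2 [order #2] limit_sell(price=99, qty=10): fills=#1x#2:3@101; bids=[-] asks=[#2:7@99]
After op 3 [order #3] limit_buy(price=103, qty=4): fills=#3x#2:4@99; bids=[-] asks=[#2:3@99]
After op 4 [order #4] limit_buy(price=95, qty=5): fills=none; bids=[#4:5@95] asks=[#2:3@99]
After op 5 [order #5] limit_buy(price=101, qty=7): fills=#5x#2:3@99; bids=[#5:4@101 #4:5@95] asks=[-]
After op 6 [order #6] limit_sell(price=99, qty=1): fills=#5x#6:1@101; bids=[#5:3@101 #4:5@95] asks=[-]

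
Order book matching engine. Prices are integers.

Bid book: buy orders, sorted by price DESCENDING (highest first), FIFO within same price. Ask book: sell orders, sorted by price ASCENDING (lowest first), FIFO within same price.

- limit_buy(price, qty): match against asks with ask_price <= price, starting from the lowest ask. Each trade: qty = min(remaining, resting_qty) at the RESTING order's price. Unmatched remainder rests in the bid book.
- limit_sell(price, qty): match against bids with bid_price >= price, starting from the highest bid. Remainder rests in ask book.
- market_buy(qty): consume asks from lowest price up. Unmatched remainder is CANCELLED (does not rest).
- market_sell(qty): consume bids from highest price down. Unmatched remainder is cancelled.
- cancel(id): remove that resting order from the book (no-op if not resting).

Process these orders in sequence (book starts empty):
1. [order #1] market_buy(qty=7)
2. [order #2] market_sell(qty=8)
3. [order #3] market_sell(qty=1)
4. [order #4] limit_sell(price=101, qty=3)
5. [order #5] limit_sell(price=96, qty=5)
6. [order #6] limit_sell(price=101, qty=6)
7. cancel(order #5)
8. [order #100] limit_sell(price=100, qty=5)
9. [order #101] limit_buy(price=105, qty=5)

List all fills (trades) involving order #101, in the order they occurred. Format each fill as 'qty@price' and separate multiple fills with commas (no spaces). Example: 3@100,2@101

After op 1 [order #1] market_buy(qty=7): fills=none; bids=[-] asks=[-]
After op 2 [order #2] market_sell(qty=8): fills=none; bids=[-] asks=[-]
After op 3 [order #3] market_sell(qty=1): fills=none; bids=[-] asks=[-]
After op 4 [order #4] limit_sell(price=101, qty=3): fills=none; bids=[-] asks=[#4:3@101]
After op 5 [order #5] limit_sell(price=96, qty=5): fills=none; bids=[-] asks=[#5:5@96 #4:3@101]
After op 6 [order #6] limit_sell(price=101, qty=6): fills=none; bids=[-] asks=[#5:5@96 #4:3@101 #6:6@101]
After op 7 cancel(order #5): fills=none; bids=[-] asks=[#4:3@101 #6:6@101]
After op 8 [order #100] limit_sell(price=100, qty=5): fills=none; bids=[-] asks=[#100:5@100 #4:3@101 #6:6@101]
After op 9 [order #101] limit_buy(price=105, qty=5): fills=#101x#100:5@100; bids=[-] asks=[#4:3@101 #6:6@101]

Answer: 5@100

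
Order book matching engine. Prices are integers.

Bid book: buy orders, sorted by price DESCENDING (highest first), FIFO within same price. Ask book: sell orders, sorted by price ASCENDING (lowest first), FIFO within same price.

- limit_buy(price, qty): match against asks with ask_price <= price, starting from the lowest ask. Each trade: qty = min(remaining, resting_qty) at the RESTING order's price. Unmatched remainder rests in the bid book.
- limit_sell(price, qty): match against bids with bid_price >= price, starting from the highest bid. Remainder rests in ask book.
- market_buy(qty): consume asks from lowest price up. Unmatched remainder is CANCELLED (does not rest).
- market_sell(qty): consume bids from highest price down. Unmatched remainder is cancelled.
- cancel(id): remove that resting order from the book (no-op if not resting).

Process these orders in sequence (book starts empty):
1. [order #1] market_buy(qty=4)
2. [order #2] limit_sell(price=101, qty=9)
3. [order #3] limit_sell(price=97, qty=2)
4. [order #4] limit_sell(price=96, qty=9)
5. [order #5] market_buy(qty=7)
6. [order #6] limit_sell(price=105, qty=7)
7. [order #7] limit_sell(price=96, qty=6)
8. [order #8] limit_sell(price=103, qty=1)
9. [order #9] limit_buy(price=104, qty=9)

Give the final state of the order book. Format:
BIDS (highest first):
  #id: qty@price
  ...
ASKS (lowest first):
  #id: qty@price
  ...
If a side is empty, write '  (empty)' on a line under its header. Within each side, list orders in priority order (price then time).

After op 1 [order #1] market_buy(qty=4): fills=none; bids=[-] asks=[-]
After op 2 [order #2] limit_sell(price=101, qty=9): fills=none; bids=[-] asks=[#2:9@101]
After op 3 [order #3] limit_sell(price=97, qty=2): fills=none; bids=[-] asks=[#3:2@97 #2:9@101]
After op 4 [order #4] limit_sell(price=96, qty=9): fills=none; bids=[-] asks=[#4:9@96 #3:2@97 #2:9@101]
After op 5 [order #5] market_buy(qty=7): fills=#5x#4:7@96; bids=[-] asks=[#4:2@96 #3:2@97 #2:9@101]
After op 6 [order #6] limit_sell(price=105, qty=7): fills=none; bids=[-] asks=[#4:2@96 #3:2@97 #2:9@101 #6:7@105]
After op 7 [order #7] limit_sell(price=96, qty=6): fills=none; bids=[-] asks=[#4:2@96 #7:6@96 #3:2@97 #2:9@101 #6:7@105]
After op 8 [order #8] limit_sell(price=103, qty=1): fills=none; bids=[-] asks=[#4:2@96 #7:6@96 #3:2@97 #2:9@101 #8:1@103 #6:7@105]
After op 9 [order #9] limit_buy(price=104, qty=9): fills=#9x#4:2@96 #9x#7:6@96 #9x#3:1@97; bids=[-] asks=[#3:1@97 #2:9@101 #8:1@103 #6:7@105]

Answer: BIDS (highest first):
  (empty)
ASKS (lowest first):
  #3: 1@97
  #2: 9@101
  #8: 1@103
  #6: 7@105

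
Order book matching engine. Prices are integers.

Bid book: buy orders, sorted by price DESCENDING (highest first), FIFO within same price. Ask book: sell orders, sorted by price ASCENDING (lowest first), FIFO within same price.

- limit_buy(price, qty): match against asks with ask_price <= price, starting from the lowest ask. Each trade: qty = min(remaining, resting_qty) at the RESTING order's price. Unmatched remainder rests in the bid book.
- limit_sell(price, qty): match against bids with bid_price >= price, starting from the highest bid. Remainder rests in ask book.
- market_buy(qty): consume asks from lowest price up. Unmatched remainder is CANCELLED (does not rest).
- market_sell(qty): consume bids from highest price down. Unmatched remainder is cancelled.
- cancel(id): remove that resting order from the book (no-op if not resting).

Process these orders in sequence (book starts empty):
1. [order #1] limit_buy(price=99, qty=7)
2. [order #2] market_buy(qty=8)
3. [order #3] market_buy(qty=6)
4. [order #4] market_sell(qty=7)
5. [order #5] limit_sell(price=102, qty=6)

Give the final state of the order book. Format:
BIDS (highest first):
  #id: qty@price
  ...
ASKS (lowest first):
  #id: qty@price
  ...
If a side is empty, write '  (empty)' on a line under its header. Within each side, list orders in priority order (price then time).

Answer: BIDS (highest first):
  (empty)
ASKS (lowest first):
  #5: 6@102

Derivation:
After op 1 [order #1] limit_buy(price=99, qty=7): fills=none; bids=[#1:7@99] asks=[-]
After op 2 [order #2] market_buy(qty=8): fills=none; bids=[#1:7@99] asks=[-]
After op 3 [order #3] market_buy(qty=6): fills=none; bids=[#1:7@99] asks=[-]
After op 4 [order #4] market_sell(qty=7): fills=#1x#4:7@99; bids=[-] asks=[-]
After op 5 [order #5] limit_sell(price=102, qty=6): fills=none; bids=[-] asks=[#5:6@102]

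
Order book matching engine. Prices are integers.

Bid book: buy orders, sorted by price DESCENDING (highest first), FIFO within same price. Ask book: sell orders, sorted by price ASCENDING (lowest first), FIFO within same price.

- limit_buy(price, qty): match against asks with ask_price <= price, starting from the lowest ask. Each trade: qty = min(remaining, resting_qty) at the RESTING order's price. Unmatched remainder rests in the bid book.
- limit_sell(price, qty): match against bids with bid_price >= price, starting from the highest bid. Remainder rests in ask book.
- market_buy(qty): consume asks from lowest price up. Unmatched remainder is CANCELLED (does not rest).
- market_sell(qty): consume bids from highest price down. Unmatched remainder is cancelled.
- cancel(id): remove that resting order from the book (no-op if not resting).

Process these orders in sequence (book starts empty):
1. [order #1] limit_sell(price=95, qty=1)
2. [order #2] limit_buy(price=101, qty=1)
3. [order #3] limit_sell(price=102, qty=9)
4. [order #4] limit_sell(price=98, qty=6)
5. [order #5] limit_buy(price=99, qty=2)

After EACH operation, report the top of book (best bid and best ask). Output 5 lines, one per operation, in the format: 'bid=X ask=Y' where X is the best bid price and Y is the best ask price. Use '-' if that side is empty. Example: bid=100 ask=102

Answer: bid=- ask=95
bid=- ask=-
bid=- ask=102
bid=- ask=98
bid=- ask=98

Derivation:
After op 1 [order #1] limit_sell(price=95, qty=1): fills=none; bids=[-] asks=[#1:1@95]
After op 2 [order #2] limit_buy(price=101, qty=1): fills=#2x#1:1@95; bids=[-] asks=[-]
After op 3 [order #3] limit_sell(price=102, qty=9): fills=none; bids=[-] asks=[#3:9@102]
After op 4 [order #4] limit_sell(price=98, qty=6): fills=none; bids=[-] asks=[#4:6@98 #3:9@102]
After op 5 [order #5] limit_buy(price=99, qty=2): fills=#5x#4:2@98; bids=[-] asks=[#4:4@98 #3:9@102]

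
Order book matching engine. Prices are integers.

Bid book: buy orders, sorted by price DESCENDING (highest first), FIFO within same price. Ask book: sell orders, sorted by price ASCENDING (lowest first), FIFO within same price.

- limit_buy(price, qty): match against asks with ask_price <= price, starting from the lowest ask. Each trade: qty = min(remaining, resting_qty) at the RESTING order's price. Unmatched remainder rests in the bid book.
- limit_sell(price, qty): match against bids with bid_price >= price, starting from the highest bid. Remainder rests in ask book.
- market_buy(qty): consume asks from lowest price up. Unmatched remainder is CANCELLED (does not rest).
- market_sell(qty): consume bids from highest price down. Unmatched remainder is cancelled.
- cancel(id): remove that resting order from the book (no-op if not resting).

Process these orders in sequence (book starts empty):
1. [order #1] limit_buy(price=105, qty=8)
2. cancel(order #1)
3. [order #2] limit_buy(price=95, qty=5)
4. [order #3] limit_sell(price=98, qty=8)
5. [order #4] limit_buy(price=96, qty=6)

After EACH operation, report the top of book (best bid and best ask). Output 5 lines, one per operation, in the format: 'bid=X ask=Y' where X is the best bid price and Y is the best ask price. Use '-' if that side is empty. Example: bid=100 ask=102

After op 1 [order #1] limit_buy(price=105, qty=8): fills=none; bids=[#1:8@105] asks=[-]
After op 2 cancel(order #1): fills=none; bids=[-] asks=[-]
After op 3 [order #2] limit_buy(price=95, qty=5): fills=none; bids=[#2:5@95] asks=[-]
After op 4 [order #3] limit_sell(price=98, qty=8): fills=none; bids=[#2:5@95] asks=[#3:8@98]
After op 5 [order #4] limit_buy(price=96, qty=6): fills=none; bids=[#4:6@96 #2:5@95] asks=[#3:8@98]

Answer: bid=105 ask=-
bid=- ask=-
bid=95 ask=-
bid=95 ask=98
bid=96 ask=98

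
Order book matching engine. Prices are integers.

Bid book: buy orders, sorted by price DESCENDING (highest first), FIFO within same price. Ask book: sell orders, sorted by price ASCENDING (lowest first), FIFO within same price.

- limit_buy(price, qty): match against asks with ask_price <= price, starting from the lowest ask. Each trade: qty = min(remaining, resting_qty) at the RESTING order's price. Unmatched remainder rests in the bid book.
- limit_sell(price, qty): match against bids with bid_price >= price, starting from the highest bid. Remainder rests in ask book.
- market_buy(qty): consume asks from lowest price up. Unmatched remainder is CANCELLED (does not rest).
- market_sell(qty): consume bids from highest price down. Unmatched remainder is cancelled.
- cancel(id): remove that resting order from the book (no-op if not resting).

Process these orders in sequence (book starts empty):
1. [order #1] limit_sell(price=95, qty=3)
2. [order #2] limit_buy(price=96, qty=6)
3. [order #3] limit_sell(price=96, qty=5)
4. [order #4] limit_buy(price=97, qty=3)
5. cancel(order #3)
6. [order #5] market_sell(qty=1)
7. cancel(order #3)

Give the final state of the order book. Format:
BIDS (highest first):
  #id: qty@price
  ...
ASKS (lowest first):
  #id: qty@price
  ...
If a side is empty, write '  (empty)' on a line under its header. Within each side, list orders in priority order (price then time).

Answer: BIDS (highest first):
  (empty)
ASKS (lowest first):
  (empty)

Derivation:
After op 1 [order #1] limit_sell(price=95, qty=3): fills=none; bids=[-] asks=[#1:3@95]
After op 2 [order #2] limit_buy(price=96, qty=6): fills=#2x#1:3@95; bids=[#2:3@96] asks=[-]
After op 3 [order #3] limit_sell(price=96, qty=5): fills=#2x#3:3@96; bids=[-] asks=[#3:2@96]
After op 4 [order #4] limit_buy(price=97, qty=3): fills=#4x#3:2@96; bids=[#4:1@97] asks=[-]
After op 5 cancel(order #3): fills=none; bids=[#4:1@97] asks=[-]
After op 6 [order #5] market_sell(qty=1): fills=#4x#5:1@97; bids=[-] asks=[-]
After op 7 cancel(order #3): fills=none; bids=[-] asks=[-]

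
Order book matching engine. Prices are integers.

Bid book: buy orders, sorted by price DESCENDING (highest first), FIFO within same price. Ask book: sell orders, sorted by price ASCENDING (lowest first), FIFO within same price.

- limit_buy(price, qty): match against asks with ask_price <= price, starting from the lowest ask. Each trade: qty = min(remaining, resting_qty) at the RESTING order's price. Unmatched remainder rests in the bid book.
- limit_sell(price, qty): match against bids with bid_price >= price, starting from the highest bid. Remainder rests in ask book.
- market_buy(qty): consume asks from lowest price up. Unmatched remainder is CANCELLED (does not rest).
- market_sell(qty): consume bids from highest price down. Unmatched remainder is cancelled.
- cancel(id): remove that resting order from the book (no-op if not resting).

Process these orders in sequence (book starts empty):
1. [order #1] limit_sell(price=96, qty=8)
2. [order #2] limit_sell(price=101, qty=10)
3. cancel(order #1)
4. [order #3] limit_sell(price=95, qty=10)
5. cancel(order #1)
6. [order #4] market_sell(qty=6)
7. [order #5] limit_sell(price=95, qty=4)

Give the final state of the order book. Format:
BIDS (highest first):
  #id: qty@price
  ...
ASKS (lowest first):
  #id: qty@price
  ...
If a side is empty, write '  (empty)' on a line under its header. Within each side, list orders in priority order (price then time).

Answer: BIDS (highest first):
  (empty)
ASKS (lowest first):
  #3: 10@95
  #5: 4@95
  #2: 10@101

Derivation:
After op 1 [order #1] limit_sell(price=96, qty=8): fills=none; bids=[-] asks=[#1:8@96]
After op 2 [order #2] limit_sell(price=101, qty=10): fills=none; bids=[-] asks=[#1:8@96 #2:10@101]
After op 3 cancel(order #1): fills=none; bids=[-] asks=[#2:10@101]
After op 4 [order #3] limit_sell(price=95, qty=10): fills=none; bids=[-] asks=[#3:10@95 #2:10@101]
After op 5 cancel(order #1): fills=none; bids=[-] asks=[#3:10@95 #2:10@101]
After op 6 [order #4] market_sell(qty=6): fills=none; bids=[-] asks=[#3:10@95 #2:10@101]
After op 7 [order #5] limit_sell(price=95, qty=4): fills=none; bids=[-] asks=[#3:10@95 #5:4@95 #2:10@101]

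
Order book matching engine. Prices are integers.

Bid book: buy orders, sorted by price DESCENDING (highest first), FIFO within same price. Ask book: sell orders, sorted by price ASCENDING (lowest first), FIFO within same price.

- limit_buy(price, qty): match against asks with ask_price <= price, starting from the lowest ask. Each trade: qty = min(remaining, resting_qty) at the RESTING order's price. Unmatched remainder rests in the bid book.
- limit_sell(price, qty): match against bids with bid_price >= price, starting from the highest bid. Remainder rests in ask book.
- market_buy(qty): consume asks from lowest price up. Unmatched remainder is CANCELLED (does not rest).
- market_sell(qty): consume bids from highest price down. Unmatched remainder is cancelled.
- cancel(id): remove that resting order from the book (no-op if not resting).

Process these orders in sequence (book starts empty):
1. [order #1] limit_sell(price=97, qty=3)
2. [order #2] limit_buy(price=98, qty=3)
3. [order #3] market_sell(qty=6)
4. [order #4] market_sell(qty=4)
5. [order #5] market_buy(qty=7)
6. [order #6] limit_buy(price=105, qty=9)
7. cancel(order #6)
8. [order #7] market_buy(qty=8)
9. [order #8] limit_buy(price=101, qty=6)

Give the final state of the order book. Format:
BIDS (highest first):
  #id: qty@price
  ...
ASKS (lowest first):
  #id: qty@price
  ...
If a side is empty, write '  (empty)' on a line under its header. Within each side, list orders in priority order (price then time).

After op 1 [order #1] limit_sell(price=97, qty=3): fills=none; bids=[-] asks=[#1:3@97]
After op 2 [order #2] limit_buy(price=98, qty=3): fills=#2x#1:3@97; bids=[-] asks=[-]
After op 3 [order #3] market_sell(qty=6): fills=none; bids=[-] asks=[-]
After op 4 [order #4] market_sell(qty=4): fills=none; bids=[-] asks=[-]
After op 5 [order #5] market_buy(qty=7): fills=none; bids=[-] asks=[-]
After op 6 [order #6] limit_buy(price=105, qty=9): fills=none; bids=[#6:9@105] asks=[-]
After op 7 cancel(order #6): fills=none; bids=[-] asks=[-]
After op 8 [order #7] market_buy(qty=8): fills=none; bids=[-] asks=[-]
After op 9 [order #8] limit_buy(price=101, qty=6): fills=none; bids=[#8:6@101] asks=[-]

Answer: BIDS (highest first):
  #8: 6@101
ASKS (lowest first):
  (empty)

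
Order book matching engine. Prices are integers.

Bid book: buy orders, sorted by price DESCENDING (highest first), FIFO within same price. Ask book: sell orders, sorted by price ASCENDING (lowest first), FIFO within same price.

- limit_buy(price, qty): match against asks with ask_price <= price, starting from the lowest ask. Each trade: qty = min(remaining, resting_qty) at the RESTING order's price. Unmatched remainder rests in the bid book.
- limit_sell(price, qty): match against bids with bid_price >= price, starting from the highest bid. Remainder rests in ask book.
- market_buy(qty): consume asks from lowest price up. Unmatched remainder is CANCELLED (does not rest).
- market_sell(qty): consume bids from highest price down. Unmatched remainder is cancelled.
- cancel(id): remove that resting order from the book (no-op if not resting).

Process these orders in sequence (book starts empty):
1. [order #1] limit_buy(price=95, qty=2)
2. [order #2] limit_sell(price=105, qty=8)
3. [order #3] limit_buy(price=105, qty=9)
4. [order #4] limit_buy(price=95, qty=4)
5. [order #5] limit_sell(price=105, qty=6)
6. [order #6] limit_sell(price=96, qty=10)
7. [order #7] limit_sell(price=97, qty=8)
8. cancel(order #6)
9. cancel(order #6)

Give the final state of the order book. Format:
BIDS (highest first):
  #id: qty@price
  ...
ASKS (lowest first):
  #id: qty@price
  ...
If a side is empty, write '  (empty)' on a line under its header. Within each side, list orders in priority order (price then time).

After op 1 [order #1] limit_buy(price=95, qty=2): fills=none; bids=[#1:2@95] asks=[-]
After op 2 [order #2] limit_sell(price=105, qty=8): fills=none; bids=[#1:2@95] asks=[#2:8@105]
After op 3 [order #3] limit_buy(price=105, qty=9): fills=#3x#2:8@105; bids=[#3:1@105 #1:2@95] asks=[-]
After op 4 [order #4] limit_buy(price=95, qty=4): fills=none; bids=[#3:1@105 #1:2@95 #4:4@95] asks=[-]
After op 5 [order #5] limit_sell(price=105, qty=6): fills=#3x#5:1@105; bids=[#1:2@95 #4:4@95] asks=[#5:5@105]
After op 6 [order #6] limit_sell(price=96, qty=10): fills=none; bids=[#1:2@95 #4:4@95] asks=[#6:10@96 #5:5@105]
After op 7 [order #7] limit_sell(price=97, qty=8): fills=none; bids=[#1:2@95 #4:4@95] asks=[#6:10@96 #7:8@97 #5:5@105]
After op 8 cancel(order #6): fills=none; bids=[#1:2@95 #4:4@95] asks=[#7:8@97 #5:5@105]
After op 9 cancel(order #6): fills=none; bids=[#1:2@95 #4:4@95] asks=[#7:8@97 #5:5@105]

Answer: BIDS (highest first):
  #1: 2@95
  #4: 4@95
ASKS (lowest first):
  #7: 8@97
  #5: 5@105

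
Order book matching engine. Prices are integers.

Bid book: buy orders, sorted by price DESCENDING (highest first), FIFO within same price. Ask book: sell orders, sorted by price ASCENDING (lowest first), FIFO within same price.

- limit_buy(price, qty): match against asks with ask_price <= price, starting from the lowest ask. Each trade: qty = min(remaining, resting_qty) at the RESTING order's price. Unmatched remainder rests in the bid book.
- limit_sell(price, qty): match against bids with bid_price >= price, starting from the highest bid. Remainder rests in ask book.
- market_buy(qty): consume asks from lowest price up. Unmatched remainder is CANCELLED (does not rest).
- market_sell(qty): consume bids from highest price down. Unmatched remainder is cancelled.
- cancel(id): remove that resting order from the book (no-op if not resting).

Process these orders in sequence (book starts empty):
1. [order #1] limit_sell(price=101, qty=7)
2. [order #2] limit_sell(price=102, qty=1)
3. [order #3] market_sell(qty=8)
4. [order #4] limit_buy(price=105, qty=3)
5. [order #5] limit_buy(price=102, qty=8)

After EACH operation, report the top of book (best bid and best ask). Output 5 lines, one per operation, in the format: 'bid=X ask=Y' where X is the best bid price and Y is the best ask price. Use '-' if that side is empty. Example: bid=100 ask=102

Answer: bid=- ask=101
bid=- ask=101
bid=- ask=101
bid=- ask=101
bid=102 ask=-

Derivation:
After op 1 [order #1] limit_sell(price=101, qty=7): fills=none; bids=[-] asks=[#1:7@101]
After op 2 [order #2] limit_sell(price=102, qty=1): fills=none; bids=[-] asks=[#1:7@101 #2:1@102]
After op 3 [order #3] market_sell(qty=8): fills=none; bids=[-] asks=[#1:7@101 #2:1@102]
After op 4 [order #4] limit_buy(price=105, qty=3): fills=#4x#1:3@101; bids=[-] asks=[#1:4@101 #2:1@102]
After op 5 [order #5] limit_buy(price=102, qty=8): fills=#5x#1:4@101 #5x#2:1@102; bids=[#5:3@102] asks=[-]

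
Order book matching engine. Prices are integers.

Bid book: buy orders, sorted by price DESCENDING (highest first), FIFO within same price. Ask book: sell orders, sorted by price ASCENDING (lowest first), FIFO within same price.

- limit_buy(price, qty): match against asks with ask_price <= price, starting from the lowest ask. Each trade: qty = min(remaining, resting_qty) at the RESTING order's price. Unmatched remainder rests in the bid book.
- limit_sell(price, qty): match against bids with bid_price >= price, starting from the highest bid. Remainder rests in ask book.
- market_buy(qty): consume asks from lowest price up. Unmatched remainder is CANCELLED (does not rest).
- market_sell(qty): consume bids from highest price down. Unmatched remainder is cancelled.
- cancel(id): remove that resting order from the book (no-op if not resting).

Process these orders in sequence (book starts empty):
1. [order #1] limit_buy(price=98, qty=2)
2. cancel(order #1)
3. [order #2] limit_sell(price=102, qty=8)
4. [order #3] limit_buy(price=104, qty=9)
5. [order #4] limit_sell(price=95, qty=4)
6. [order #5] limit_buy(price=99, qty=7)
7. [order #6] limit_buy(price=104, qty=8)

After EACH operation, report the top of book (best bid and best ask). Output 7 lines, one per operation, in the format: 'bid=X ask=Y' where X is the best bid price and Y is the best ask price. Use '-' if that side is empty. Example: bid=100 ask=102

Answer: bid=98 ask=-
bid=- ask=-
bid=- ask=102
bid=104 ask=-
bid=- ask=95
bid=99 ask=-
bid=104 ask=-

Derivation:
After op 1 [order #1] limit_buy(price=98, qty=2): fills=none; bids=[#1:2@98] asks=[-]
After op 2 cancel(order #1): fills=none; bids=[-] asks=[-]
After op 3 [order #2] limit_sell(price=102, qty=8): fills=none; bids=[-] asks=[#2:8@102]
After op 4 [order #3] limit_buy(price=104, qty=9): fills=#3x#2:8@102; bids=[#3:1@104] asks=[-]
After op 5 [order #4] limit_sell(price=95, qty=4): fills=#3x#4:1@104; bids=[-] asks=[#4:3@95]
After op 6 [order #5] limit_buy(price=99, qty=7): fills=#5x#4:3@95; bids=[#5:4@99] asks=[-]
After op 7 [order #6] limit_buy(price=104, qty=8): fills=none; bids=[#6:8@104 #5:4@99] asks=[-]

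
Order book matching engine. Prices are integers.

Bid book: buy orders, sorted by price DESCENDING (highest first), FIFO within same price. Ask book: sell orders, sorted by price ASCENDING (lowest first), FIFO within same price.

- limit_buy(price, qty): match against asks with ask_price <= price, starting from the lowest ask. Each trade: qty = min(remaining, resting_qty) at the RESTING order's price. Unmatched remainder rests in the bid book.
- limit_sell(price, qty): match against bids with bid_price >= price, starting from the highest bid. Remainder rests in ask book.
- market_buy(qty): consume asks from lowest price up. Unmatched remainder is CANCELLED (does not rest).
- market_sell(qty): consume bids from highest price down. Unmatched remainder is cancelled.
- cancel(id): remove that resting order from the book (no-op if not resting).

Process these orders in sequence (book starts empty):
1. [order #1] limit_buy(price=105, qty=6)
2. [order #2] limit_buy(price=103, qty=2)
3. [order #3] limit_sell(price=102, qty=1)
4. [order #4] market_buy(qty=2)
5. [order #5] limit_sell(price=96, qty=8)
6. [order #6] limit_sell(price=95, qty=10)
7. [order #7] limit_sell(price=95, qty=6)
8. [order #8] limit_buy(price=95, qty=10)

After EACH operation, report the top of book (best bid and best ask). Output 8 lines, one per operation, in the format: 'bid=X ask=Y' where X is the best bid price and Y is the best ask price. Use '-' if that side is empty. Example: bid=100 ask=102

After op 1 [order #1] limit_buy(price=105, qty=6): fills=none; bids=[#1:6@105] asks=[-]
After op 2 [order #2] limit_buy(price=103, qty=2): fills=none; bids=[#1:6@105 #2:2@103] asks=[-]
After op 3 [order #3] limit_sell(price=102, qty=1): fills=#1x#3:1@105; bids=[#1:5@105 #2:2@103] asks=[-]
After op 4 [order #4] market_buy(qty=2): fills=none; bids=[#1:5@105 #2:2@103] asks=[-]
After op 5 [order #5] limit_sell(price=96, qty=8): fills=#1x#5:5@105 #2x#5:2@103; bids=[-] asks=[#5:1@96]
After op 6 [order #6] limit_sell(price=95, qty=10): fills=none; bids=[-] asks=[#6:10@95 #5:1@96]
After op 7 [order #7] limit_sell(price=95, qty=6): fills=none; bids=[-] asks=[#6:10@95 #7:6@95 #5:1@96]
After op 8 [order #8] limit_buy(price=95, qty=10): fills=#8x#6:10@95; bids=[-] asks=[#7:6@95 #5:1@96]

Answer: bid=105 ask=-
bid=105 ask=-
bid=105 ask=-
bid=105 ask=-
bid=- ask=96
bid=- ask=95
bid=- ask=95
bid=- ask=95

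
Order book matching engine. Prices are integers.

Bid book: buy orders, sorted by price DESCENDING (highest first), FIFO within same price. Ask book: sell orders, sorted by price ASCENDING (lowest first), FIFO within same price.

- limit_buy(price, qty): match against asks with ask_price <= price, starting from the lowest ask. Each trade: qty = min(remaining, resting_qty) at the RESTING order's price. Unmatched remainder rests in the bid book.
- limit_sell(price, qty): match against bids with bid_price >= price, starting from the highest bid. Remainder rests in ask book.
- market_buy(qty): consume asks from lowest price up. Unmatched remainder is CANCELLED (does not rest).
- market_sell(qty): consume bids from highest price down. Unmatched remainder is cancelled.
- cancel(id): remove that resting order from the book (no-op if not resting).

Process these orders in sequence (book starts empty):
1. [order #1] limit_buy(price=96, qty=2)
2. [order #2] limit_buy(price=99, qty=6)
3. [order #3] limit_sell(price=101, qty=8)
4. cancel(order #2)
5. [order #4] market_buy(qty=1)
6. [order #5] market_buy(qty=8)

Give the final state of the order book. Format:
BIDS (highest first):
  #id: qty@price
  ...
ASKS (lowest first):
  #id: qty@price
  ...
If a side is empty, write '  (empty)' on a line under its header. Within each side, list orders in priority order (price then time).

After op 1 [order #1] limit_buy(price=96, qty=2): fills=none; bids=[#1:2@96] asks=[-]
After op 2 [order #2] limit_buy(price=99, qty=6): fills=none; bids=[#2:6@99 #1:2@96] asks=[-]
After op 3 [order #3] limit_sell(price=101, qty=8): fills=none; bids=[#2:6@99 #1:2@96] asks=[#3:8@101]
After op 4 cancel(order #2): fills=none; bids=[#1:2@96] asks=[#3:8@101]
After op 5 [order #4] market_buy(qty=1): fills=#4x#3:1@101; bids=[#1:2@96] asks=[#3:7@101]
After op 6 [order #5] market_buy(qty=8): fills=#5x#3:7@101; bids=[#1:2@96] asks=[-]

Answer: BIDS (highest first):
  #1: 2@96
ASKS (lowest first):
  (empty)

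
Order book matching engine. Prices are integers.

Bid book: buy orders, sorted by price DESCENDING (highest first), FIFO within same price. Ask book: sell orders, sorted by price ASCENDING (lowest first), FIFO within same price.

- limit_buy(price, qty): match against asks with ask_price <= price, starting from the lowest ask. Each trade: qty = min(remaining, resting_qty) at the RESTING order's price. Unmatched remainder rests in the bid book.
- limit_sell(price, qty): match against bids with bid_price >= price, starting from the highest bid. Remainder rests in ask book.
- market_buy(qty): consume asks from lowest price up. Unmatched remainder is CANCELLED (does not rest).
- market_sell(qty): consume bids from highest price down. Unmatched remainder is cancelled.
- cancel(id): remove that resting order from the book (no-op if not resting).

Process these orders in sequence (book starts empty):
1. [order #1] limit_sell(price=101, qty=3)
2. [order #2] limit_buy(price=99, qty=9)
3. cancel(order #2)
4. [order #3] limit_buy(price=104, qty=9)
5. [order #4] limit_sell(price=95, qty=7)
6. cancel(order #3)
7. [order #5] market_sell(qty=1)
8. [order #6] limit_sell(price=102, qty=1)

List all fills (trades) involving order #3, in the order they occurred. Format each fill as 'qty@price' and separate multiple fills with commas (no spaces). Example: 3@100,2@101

Answer: 3@101,6@104

Derivation:
After op 1 [order #1] limit_sell(price=101, qty=3): fills=none; bids=[-] asks=[#1:3@101]
After op 2 [order #2] limit_buy(price=99, qty=9): fills=none; bids=[#2:9@99] asks=[#1:3@101]
After op 3 cancel(order #2): fills=none; bids=[-] asks=[#1:3@101]
After op 4 [order #3] limit_buy(price=104, qty=9): fills=#3x#1:3@101; bids=[#3:6@104] asks=[-]
After op 5 [order #4] limit_sell(price=95, qty=7): fills=#3x#4:6@104; bids=[-] asks=[#4:1@95]
After op 6 cancel(order #3): fills=none; bids=[-] asks=[#4:1@95]
After op 7 [order #5] market_sell(qty=1): fills=none; bids=[-] asks=[#4:1@95]
After op 8 [order #6] limit_sell(price=102, qty=1): fills=none; bids=[-] asks=[#4:1@95 #6:1@102]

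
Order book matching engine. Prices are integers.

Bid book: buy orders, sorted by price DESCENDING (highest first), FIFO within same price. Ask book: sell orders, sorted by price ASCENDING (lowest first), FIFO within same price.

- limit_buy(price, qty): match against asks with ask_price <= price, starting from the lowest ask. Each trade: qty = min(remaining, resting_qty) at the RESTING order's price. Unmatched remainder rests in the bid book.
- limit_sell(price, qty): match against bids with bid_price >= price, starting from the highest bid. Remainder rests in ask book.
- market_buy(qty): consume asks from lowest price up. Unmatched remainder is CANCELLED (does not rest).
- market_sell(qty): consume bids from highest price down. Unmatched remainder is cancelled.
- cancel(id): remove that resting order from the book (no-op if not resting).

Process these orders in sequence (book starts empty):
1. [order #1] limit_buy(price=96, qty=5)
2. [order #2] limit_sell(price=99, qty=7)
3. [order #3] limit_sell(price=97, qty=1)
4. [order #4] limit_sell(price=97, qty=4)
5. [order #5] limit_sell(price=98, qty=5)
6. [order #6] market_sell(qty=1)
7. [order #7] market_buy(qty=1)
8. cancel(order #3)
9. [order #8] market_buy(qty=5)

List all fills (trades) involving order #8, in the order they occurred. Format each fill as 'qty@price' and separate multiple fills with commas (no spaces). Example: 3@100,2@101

Answer: 4@97,1@98

Derivation:
After op 1 [order #1] limit_buy(price=96, qty=5): fills=none; bids=[#1:5@96] asks=[-]
After op 2 [order #2] limit_sell(price=99, qty=7): fills=none; bids=[#1:5@96] asks=[#2:7@99]
After op 3 [order #3] limit_sell(price=97, qty=1): fills=none; bids=[#1:5@96] asks=[#3:1@97 #2:7@99]
After op 4 [order #4] limit_sell(price=97, qty=4): fills=none; bids=[#1:5@96] asks=[#3:1@97 #4:4@97 #2:7@99]
After op 5 [order #5] limit_sell(price=98, qty=5): fills=none; bids=[#1:5@96] asks=[#3:1@97 #4:4@97 #5:5@98 #2:7@99]
After op 6 [order #6] market_sell(qty=1): fills=#1x#6:1@96; bids=[#1:4@96] asks=[#3:1@97 #4:4@97 #5:5@98 #2:7@99]
After op 7 [order #7] market_buy(qty=1): fills=#7x#3:1@97; bids=[#1:4@96] asks=[#4:4@97 #5:5@98 #2:7@99]
After op 8 cancel(order #3): fills=none; bids=[#1:4@96] asks=[#4:4@97 #5:5@98 #2:7@99]
After op 9 [order #8] market_buy(qty=5): fills=#8x#4:4@97 #8x#5:1@98; bids=[#1:4@96] asks=[#5:4@98 #2:7@99]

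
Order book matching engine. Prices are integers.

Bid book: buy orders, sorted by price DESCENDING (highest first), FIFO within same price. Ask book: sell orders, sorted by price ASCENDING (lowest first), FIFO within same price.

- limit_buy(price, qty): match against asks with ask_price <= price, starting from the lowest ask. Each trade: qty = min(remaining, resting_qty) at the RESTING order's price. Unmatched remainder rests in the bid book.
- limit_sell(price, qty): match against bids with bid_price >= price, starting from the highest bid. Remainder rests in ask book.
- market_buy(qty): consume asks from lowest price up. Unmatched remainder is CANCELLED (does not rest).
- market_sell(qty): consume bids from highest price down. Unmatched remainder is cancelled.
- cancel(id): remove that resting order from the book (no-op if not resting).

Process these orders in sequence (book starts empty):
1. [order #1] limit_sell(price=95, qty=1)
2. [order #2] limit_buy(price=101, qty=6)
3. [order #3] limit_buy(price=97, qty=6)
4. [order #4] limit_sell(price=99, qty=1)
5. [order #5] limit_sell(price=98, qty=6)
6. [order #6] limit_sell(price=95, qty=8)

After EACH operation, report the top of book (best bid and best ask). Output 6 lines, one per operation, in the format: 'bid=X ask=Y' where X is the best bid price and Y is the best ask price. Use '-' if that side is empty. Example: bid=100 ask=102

Answer: bid=- ask=95
bid=101 ask=-
bid=101 ask=-
bid=101 ask=-
bid=97 ask=98
bid=- ask=95

Derivation:
After op 1 [order #1] limit_sell(price=95, qty=1): fills=none; bids=[-] asks=[#1:1@95]
After op 2 [order #2] limit_buy(price=101, qty=6): fills=#2x#1:1@95; bids=[#2:5@101] asks=[-]
After op 3 [order #3] limit_buy(price=97, qty=6): fills=none; bids=[#2:5@101 #3:6@97] asks=[-]
After op 4 [order #4] limit_sell(price=99, qty=1): fills=#2x#4:1@101; bids=[#2:4@101 #3:6@97] asks=[-]
After op 5 [order #5] limit_sell(price=98, qty=6): fills=#2x#5:4@101; bids=[#3:6@97] asks=[#5:2@98]
After op 6 [order #6] limit_sell(price=95, qty=8): fills=#3x#6:6@97; bids=[-] asks=[#6:2@95 #5:2@98]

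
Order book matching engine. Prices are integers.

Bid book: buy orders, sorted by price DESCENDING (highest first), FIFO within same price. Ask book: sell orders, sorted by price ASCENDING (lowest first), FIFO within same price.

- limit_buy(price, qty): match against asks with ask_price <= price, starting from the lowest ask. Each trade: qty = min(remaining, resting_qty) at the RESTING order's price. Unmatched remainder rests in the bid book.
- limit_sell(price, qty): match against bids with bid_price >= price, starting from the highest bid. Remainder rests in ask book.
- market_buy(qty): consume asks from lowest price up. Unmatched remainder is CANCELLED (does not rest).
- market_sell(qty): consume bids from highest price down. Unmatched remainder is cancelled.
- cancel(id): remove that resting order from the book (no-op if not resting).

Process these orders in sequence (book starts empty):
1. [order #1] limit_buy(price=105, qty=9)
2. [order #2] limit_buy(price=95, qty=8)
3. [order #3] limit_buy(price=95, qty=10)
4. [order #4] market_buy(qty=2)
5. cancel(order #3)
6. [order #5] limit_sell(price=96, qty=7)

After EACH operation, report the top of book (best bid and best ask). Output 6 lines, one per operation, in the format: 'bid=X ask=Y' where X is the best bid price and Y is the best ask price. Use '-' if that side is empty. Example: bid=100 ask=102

After op 1 [order #1] limit_buy(price=105, qty=9): fills=none; bids=[#1:9@105] asks=[-]
After op 2 [order #2] limit_buy(price=95, qty=8): fills=none; bids=[#1:9@105 #2:8@95] asks=[-]
After op 3 [order #3] limit_buy(price=95, qty=10): fills=none; bids=[#1:9@105 #2:8@95 #3:10@95] asks=[-]
After op 4 [order #4] market_buy(qty=2): fills=none; bids=[#1:9@105 #2:8@95 #3:10@95] asks=[-]
After op 5 cancel(order #3): fills=none; bids=[#1:9@105 #2:8@95] asks=[-]
After op 6 [order #5] limit_sell(price=96, qty=7): fills=#1x#5:7@105; bids=[#1:2@105 #2:8@95] asks=[-]

Answer: bid=105 ask=-
bid=105 ask=-
bid=105 ask=-
bid=105 ask=-
bid=105 ask=-
bid=105 ask=-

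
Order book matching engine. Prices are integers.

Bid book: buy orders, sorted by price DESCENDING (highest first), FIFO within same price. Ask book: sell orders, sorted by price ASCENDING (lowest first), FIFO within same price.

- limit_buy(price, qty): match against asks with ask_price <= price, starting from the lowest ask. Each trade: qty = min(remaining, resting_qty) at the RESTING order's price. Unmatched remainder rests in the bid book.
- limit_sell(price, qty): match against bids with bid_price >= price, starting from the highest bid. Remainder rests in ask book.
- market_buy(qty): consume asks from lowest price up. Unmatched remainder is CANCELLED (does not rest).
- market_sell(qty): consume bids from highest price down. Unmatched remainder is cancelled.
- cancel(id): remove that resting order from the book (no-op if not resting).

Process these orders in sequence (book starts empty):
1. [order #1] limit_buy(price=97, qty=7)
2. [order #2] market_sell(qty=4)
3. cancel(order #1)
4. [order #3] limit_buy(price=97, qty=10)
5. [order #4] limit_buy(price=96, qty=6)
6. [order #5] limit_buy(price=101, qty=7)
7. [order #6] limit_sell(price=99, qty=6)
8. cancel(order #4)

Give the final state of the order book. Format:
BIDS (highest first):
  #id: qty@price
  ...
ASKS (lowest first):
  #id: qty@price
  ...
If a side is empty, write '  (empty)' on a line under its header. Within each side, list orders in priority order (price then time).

Answer: BIDS (highest first):
  #5: 1@101
  #3: 10@97
ASKS (lowest first):
  (empty)

Derivation:
After op 1 [order #1] limit_buy(price=97, qty=7): fills=none; bids=[#1:7@97] asks=[-]
After op 2 [order #2] market_sell(qty=4): fills=#1x#2:4@97; bids=[#1:3@97] asks=[-]
After op 3 cancel(order #1): fills=none; bids=[-] asks=[-]
After op 4 [order #3] limit_buy(price=97, qty=10): fills=none; bids=[#3:10@97] asks=[-]
After op 5 [order #4] limit_buy(price=96, qty=6): fills=none; bids=[#3:10@97 #4:6@96] asks=[-]
After op 6 [order #5] limit_buy(price=101, qty=7): fills=none; bids=[#5:7@101 #3:10@97 #4:6@96] asks=[-]
After op 7 [order #6] limit_sell(price=99, qty=6): fills=#5x#6:6@101; bids=[#5:1@101 #3:10@97 #4:6@96] asks=[-]
After op 8 cancel(order #4): fills=none; bids=[#5:1@101 #3:10@97] asks=[-]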